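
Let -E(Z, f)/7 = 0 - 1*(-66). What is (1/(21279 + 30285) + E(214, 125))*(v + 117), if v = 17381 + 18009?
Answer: -845867886469/51564 ≈ -1.6404e+7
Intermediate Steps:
E(Z, f) = -462 (E(Z, f) = -7*(0 - 1*(-66)) = -7*(0 + 66) = -7*66 = -462)
v = 35390
(1/(21279 + 30285) + E(214, 125))*(v + 117) = (1/(21279 + 30285) - 462)*(35390 + 117) = (1/51564 - 462)*35507 = -23822567/51564*35507 = -845867886469/51564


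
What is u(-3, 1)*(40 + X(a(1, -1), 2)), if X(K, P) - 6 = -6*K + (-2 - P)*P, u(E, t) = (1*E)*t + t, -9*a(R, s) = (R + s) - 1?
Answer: -224/3 ≈ -74.667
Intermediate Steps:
a(R, s) = ⅑ - R/9 - s/9 (a(R, s) = -((R + s) - 1)/9 = -(-1 + R + s)/9 = ⅑ - R/9 - s/9)
u(E, t) = t + E*t (u(E, t) = E*t + t = t + E*t)
X(K, P) = 6 - 6*K + P*(-2 - P) (X(K, P) = 6 + (-6*K + (-2 - P)*P) = 6 + (-6*K + P*(-2 - P)) = 6 - 6*K + P*(-2 - P))
u(-3, 1)*(40 + X(a(1, -1), 2)) = (1*(1 - 3))*(40 + (6 - 1*2² - 6*(⅑ - ⅑*1 - ⅑*(-1)) - 2*2)) = (1*(-2))*(40 + (6 - 1*4 - 6*(⅑ - ⅑ + ⅑) - 4)) = -2*(40 + (6 - 4 - 6*⅑ - 4)) = -2*(40 + (6 - 4 - ⅔ - 4)) = -2*(40 - 8/3) = -2*112/3 = -224/3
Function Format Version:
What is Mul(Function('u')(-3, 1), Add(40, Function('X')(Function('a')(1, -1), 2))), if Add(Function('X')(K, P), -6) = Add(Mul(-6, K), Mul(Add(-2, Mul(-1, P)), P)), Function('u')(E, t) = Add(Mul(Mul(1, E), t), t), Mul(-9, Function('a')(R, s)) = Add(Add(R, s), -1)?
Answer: Rational(-224, 3) ≈ -74.667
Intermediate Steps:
Function('a')(R, s) = Add(Rational(1, 9), Mul(Rational(-1, 9), R), Mul(Rational(-1, 9), s)) (Function('a')(R, s) = Mul(Rational(-1, 9), Add(Add(R, s), -1)) = Mul(Rational(-1, 9), Add(-1, R, s)) = Add(Rational(1, 9), Mul(Rational(-1, 9), R), Mul(Rational(-1, 9), s)))
Function('u')(E, t) = Add(t, Mul(E, t)) (Function('u')(E, t) = Add(Mul(E, t), t) = Add(t, Mul(E, t)))
Function('X')(K, P) = Add(6, Mul(-6, K), Mul(P, Add(-2, Mul(-1, P)))) (Function('X')(K, P) = Add(6, Add(Mul(-6, K), Mul(Add(-2, Mul(-1, P)), P))) = Add(6, Add(Mul(-6, K), Mul(P, Add(-2, Mul(-1, P))))) = Add(6, Mul(-6, K), Mul(P, Add(-2, Mul(-1, P)))))
Mul(Function('u')(-3, 1), Add(40, Function('X')(Function('a')(1, -1), 2))) = Mul(Mul(1, Add(1, -3)), Add(40, Add(6, Mul(-1, Pow(2, 2)), Mul(-6, Add(Rational(1, 9), Mul(Rational(-1, 9), 1), Mul(Rational(-1, 9), -1))), Mul(-2, 2)))) = Mul(Mul(1, -2), Add(40, Add(6, Mul(-1, 4), Mul(-6, Add(Rational(1, 9), Rational(-1, 9), Rational(1, 9))), -4))) = Mul(-2, Add(40, Add(6, -4, Mul(-6, Rational(1, 9)), -4))) = Mul(-2, Add(40, Add(6, -4, Rational(-2, 3), -4))) = Mul(-2, Add(40, Rational(-8, 3))) = Mul(-2, Rational(112, 3)) = Rational(-224, 3)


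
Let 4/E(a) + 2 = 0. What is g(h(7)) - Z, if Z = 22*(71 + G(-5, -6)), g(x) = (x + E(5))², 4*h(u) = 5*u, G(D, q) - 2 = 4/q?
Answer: -74197/48 ≈ -1545.8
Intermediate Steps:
E(a) = -2 (E(a) = 4/(-2 + 0) = 4/(-2) = 4*(-½) = -2)
G(D, q) = 2 + 4/q
h(u) = 5*u/4 (h(u) = (5*u)/4 = 5*u/4)
g(x) = (-2 + x)² (g(x) = (x - 2)² = (-2 + x)²)
Z = 4774/3 (Z = 22*(71 + (2 + 4/(-6))) = 22*(71 + (2 + 4*(-⅙))) = 22*(71 + (2 - ⅔)) = 22*(71 + 4/3) = 22*(217/3) = 4774/3 ≈ 1591.3)
g(h(7)) - Z = (-2 + (5/4)*7)² - 1*4774/3 = (-2 + 35/4)² - 4774/3 = (27/4)² - 4774/3 = 729/16 - 4774/3 = -74197/48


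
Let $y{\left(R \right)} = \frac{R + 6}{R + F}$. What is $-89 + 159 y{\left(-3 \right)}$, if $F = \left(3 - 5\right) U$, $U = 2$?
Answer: $- \frac{1100}{7} \approx -157.14$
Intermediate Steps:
$F = -4$ ($F = \left(3 - 5\right) 2 = \left(-2\right) 2 = -4$)
$y{\left(R \right)} = \frac{6 + R}{-4 + R}$ ($y{\left(R \right)} = \frac{R + 6}{R - 4} = \frac{6 + R}{-4 + R}$)
$-89 + 159 y{\left(-3 \right)} = -89 + 159 \frac{6 - 3}{-4 - 3} = -89 + 159 \frac{1}{-7} \cdot 3 = -89 + 159 \left(\left(- \frac{1}{7}\right) 3\right) = -89 + 159 \left(- \frac{3}{7}\right) = -89 - \frac{477}{7} = - \frac{1100}{7}$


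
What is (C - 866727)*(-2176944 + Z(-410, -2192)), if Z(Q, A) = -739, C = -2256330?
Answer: 6801028136931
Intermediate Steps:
(C - 866727)*(-2176944 + Z(-410, -2192)) = (-2256330 - 866727)*(-2176944 - 739) = -3123057*(-2177683) = 6801028136931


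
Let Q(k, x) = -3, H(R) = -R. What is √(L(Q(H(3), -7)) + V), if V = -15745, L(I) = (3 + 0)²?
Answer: 2*I*√3934 ≈ 125.44*I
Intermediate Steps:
L(I) = 9 (L(I) = 3² = 9)
√(L(Q(H(3), -7)) + V) = √(9 - 15745) = √(-15736) = 2*I*√3934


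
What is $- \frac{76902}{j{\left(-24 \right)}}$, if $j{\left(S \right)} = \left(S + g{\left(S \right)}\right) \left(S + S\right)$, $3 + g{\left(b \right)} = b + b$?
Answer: $- \frac{12817}{600} \approx -21.362$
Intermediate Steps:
$g{\left(b \right)} = -3 + 2 b$ ($g{\left(b \right)} = -3 + \left(b + b\right) = -3 + 2 b$)
$j{\left(S \right)} = 2 S \left(-3 + 3 S\right)$ ($j{\left(S \right)} = \left(S + \left(-3 + 2 S\right)\right) \left(S + S\right) = \left(-3 + 3 S\right) 2 S = 2 S \left(-3 + 3 S\right)$)
$- \frac{76902}{j{\left(-24 \right)}} = - \frac{76902}{6 \left(-24\right) \left(-1 - 24\right)} = - \frac{76902}{6 \left(-24\right) \left(-25\right)} = - \frac{76902}{3600} = \left(-76902\right) \frac{1}{3600} = - \frac{12817}{600}$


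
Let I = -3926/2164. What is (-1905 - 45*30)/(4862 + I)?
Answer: -1173970/1752907 ≈ -0.66973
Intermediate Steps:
I = -1963/1082 (I = -3926*1/2164 = -1963/1082 ≈ -1.8142)
(-1905 - 45*30)/(4862 + I) = (-1905 - 45*30)/(4862 - 1963/1082) = (-1905 - 1350)/(5258721/1082) = -3255*1082/5258721 = -1173970/1752907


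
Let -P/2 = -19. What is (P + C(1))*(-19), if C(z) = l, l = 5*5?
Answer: -1197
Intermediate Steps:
P = 38 (P = -2*(-19) = 38)
l = 25
C(z) = 25
(P + C(1))*(-19) = (38 + 25)*(-19) = 63*(-19) = -1197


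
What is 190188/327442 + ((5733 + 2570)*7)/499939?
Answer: 57056827507/81850513019 ≈ 0.69709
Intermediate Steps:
190188/327442 + ((5733 + 2570)*7)/499939 = 190188*(1/327442) + (8303*7)*(1/499939) = 95094/163721 + 58121*(1/499939) = 95094/163721 + 58121/499939 = 57056827507/81850513019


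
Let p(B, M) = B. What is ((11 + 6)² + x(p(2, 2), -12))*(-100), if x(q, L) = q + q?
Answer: -29300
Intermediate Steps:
x(q, L) = 2*q
((11 + 6)² + x(p(2, 2), -12))*(-100) = ((11 + 6)² + 2*2)*(-100) = (17² + 4)*(-100) = (289 + 4)*(-100) = 293*(-100) = -29300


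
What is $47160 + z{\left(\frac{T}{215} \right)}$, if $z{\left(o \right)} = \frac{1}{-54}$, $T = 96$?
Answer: $\frac{2546639}{54} \approx 47160.0$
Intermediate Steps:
$z{\left(o \right)} = - \frac{1}{54}$
$47160 + z{\left(\frac{T}{215} \right)} = 47160 - \frac{1}{54} = \frac{2546639}{54}$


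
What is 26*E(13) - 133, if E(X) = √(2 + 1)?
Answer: -133 + 26*√3 ≈ -87.967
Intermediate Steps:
E(X) = √3
26*E(13) - 133 = 26*√3 - 133 = -133 + 26*√3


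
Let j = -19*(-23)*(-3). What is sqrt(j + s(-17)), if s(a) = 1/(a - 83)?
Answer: I*sqrt(131101)/10 ≈ 36.208*I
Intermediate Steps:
s(a) = 1/(-83 + a)
j = -1311 (j = 437*(-3) = -1311)
sqrt(j + s(-17)) = sqrt(-1311 + 1/(-83 - 17)) = sqrt(-1311 + 1/(-100)) = sqrt(-1311 - 1/100) = sqrt(-131101/100) = I*sqrt(131101)/10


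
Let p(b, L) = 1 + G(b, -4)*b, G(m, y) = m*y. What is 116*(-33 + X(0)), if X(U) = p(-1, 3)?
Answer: -4176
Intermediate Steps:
p(b, L) = 1 - 4*b**2 (p(b, L) = 1 + (b*(-4))*b = 1 + (-4*b)*b = 1 - 4*b**2)
X(U) = -3 (X(U) = 1 - 4*(-1)**2 = 1 - 4*1 = 1 - 4 = -3)
116*(-33 + X(0)) = 116*(-33 - 3) = 116*(-36) = -4176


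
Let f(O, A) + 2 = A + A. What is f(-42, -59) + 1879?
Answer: 1759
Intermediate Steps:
f(O, A) = -2 + 2*A (f(O, A) = -2 + (A + A) = -2 + 2*A)
f(-42, -59) + 1879 = (-2 + 2*(-59)) + 1879 = (-2 - 118) + 1879 = -120 + 1879 = 1759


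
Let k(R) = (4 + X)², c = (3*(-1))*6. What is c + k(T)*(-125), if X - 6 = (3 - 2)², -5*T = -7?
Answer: -15143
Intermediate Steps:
T = 7/5 (T = -⅕*(-7) = 7/5 ≈ 1.4000)
c = -18 (c = -3*6 = -18)
X = 7 (X = 6 + (3 - 2)² = 6 + 1² = 6 + 1 = 7)
k(R) = 121 (k(R) = (4 + 7)² = 11² = 121)
c + k(T)*(-125) = -18 + 121*(-125) = -18 - 15125 = -15143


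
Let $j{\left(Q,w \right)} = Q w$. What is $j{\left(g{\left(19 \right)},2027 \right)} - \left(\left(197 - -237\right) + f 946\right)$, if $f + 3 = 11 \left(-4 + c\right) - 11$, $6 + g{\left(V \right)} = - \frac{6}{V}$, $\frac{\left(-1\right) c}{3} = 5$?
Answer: $\frac{3756716}{19} \approx 1.9772 \cdot 10^{5}$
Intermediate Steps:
$c = -15$ ($c = \left(-3\right) 5 = -15$)
$g{\left(V \right)} = -6 - \frac{6}{V}$
$f = -223$ ($f = -3 + \left(11 \left(-4 - 15\right) - 11\right) = -3 + \left(11 \left(-19\right) - 11\right) = -3 - 220 = -223$)
$j{\left(g{\left(19 \right)},2027 \right)} - \left(\left(197 - -237\right) + f 946\right) = \left(-6 - \frac{6}{19}\right) 2027 - \left(\left(197 - -237\right) - 210958\right) = \left(-6 - \frac{6}{19}\right) 2027 - \left(\left(197 + 237\right) - 210958\right) = \left(-6 - \frac{6}{19}\right) 2027 - \left(434 - 210958\right) = \left(- \frac{120}{19}\right) 2027 - -210524 = - \frac{243240}{19} + 210524 = \frac{3756716}{19}$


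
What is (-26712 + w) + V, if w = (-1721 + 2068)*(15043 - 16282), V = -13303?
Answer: -469948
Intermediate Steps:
w = -429933 (w = 347*(-1239) = -429933)
(-26712 + w) + V = (-26712 - 429933) - 13303 = -456645 - 13303 = -469948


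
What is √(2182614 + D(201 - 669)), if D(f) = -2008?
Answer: √2180606 ≈ 1476.7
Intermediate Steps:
√(2182614 + D(201 - 669)) = √(2182614 - 2008) = √2180606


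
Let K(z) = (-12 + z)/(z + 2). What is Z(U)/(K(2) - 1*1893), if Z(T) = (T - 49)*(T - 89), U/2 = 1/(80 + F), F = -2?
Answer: -13255400/5766111 ≈ -2.2988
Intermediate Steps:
K(z) = (-12 + z)/(2 + z)
U = 1/39 (U = 2/(80 - 2) = 2/78 = 2*(1/78) = 1/39 ≈ 0.025641)
Z(T) = (-89 + T)*(-49 + T) (Z(T) = (-49 + T)*(-89 + T) = (-89 + T)*(-49 + T))
Z(U)/(K(2) - 1*1893) = (4361 + (1/39)**2 - 138*1/39)/((-12 + 2)/(2 + 2) - 1*1893) = (4361 + 1/1521 - 46/13)/(-10/4 - 1893) = 6627700/(1521*((1/4)*(-10) - 1893)) = 6627700/(1521*(-5/2 - 1893)) = 6627700/(1521*(-3791/2)) = (6627700/1521)*(-2/3791) = -13255400/5766111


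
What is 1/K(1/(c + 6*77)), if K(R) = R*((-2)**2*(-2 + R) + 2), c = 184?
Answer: -104329/968 ≈ -107.78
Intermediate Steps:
K(R) = R*(-6 + 4*R) (K(R) = R*(4*(-2 + R) + 2) = R*((-8 + 4*R) + 2) = R*(-6 + 4*R))
1/K(1/(c + 6*77)) = 1/(2*(-3 + 2/(184 + 6*77))/(184 + 6*77)) = 1/(2*(-3 + 2/(184 + 462))/(184 + 462)) = 1/(2*(-3 + 2/646)/646) = 1/(2*(1/646)*(-3 + 2*(1/646))) = 1/(2*(1/646)*(-3 + 1/323)) = 1/(2*(1/646)*(-968/323)) = 1/(-968/104329) = -104329/968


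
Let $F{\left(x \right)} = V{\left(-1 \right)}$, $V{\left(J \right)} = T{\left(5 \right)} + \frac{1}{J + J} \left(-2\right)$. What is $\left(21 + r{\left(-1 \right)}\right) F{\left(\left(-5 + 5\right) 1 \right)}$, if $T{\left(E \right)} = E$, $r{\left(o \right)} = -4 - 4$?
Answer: $78$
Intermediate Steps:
$r{\left(o \right)} = -8$ ($r{\left(o \right)} = -4 - 4 = -8$)
$V{\left(J \right)} = 5 - \frac{1}{J}$ ($V{\left(J \right)} = 5 + \frac{1}{J + J} \left(-2\right) = 5 + \frac{1}{2 J} \left(-2\right) = 5 - \frac{1}{J}$)
$F{\left(x \right)} = 6$ ($F{\left(x \right)} = 5 - \frac{1}{-1} = 5 - -1 = 5 + 1 = 6$)
$\left(21 + r{\left(-1 \right)}\right) F{\left(\left(-5 + 5\right) 1 \right)} = \left(21 - 8\right) 6 = 13 \cdot 6 = 78$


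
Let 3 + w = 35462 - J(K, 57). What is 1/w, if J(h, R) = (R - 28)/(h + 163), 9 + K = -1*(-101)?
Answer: 255/9042016 ≈ 2.8202e-5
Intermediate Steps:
K = 92 (K = -9 - 1*(-101) = -9 + 101 = 92)
J(h, R) = (-28 + R)/(163 + h)
w = 9042016/255 (w = -3 + (35462 - (-28 + 57)/(163 + 92)) = -3 + (35462 - 29/255) = -3 + 9042781/255 = 9042016/255 ≈ 35459.)
1/w = 1/(9042016/255) = 255/9042016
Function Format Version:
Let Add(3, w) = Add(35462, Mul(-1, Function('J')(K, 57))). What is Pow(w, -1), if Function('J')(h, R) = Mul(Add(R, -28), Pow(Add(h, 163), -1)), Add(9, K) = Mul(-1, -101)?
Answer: Rational(255, 9042016) ≈ 2.8202e-5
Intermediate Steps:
K = 92 (K = Add(-9, Mul(-1, -101)) = Add(-9, 101) = 92)
Function('J')(h, R) = Mul(Pow(Add(163, h), -1), Add(-28, R)) (Function('J')(h, R) = Mul(Add(-28, R), Pow(Add(163, h), -1)) = Mul(Pow(Add(163, h), -1), Add(-28, R)))
w = Rational(9042016, 255) (w = Add(-3, Add(35462, Mul(-1, Mul(Pow(Add(163, 92), -1), Add(-28, 57))))) = Add(-3, Add(35462, Mul(-1, Mul(Pow(255, -1), 29)))) = Add(-3, Add(35462, Mul(-1, Mul(Rational(1, 255), 29)))) = Add(-3, Add(35462, Mul(-1, Rational(29, 255)))) = Add(-3, Add(35462, Rational(-29, 255))) = Add(-3, Rational(9042781, 255)) = Rational(9042016, 255) ≈ 35459.)
Pow(w, -1) = Pow(Rational(9042016, 255), -1) = Rational(255, 9042016)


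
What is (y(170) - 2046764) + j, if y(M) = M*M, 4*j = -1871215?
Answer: -9942671/4 ≈ -2.4857e+6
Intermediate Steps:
j = -1871215/4 (j = (¼)*(-1871215) = -1871215/4 ≈ -4.6780e+5)
y(M) = M²
(y(170) - 2046764) + j = (170² - 2046764) - 1871215/4 = (28900 - 2046764) - 1871215/4 = -2017864 - 1871215/4 = -9942671/4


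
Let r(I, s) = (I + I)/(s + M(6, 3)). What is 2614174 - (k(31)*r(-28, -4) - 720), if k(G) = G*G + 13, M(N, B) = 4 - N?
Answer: 7817410/3 ≈ 2.6058e+6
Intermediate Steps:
r(I, s) = 2*I/(-2 + s) (r(I, s) = (I + I)/(s + (4 - 1*6)) = (2*I)/(s + (4 - 6)) = (2*I)/(s - 2) = (2*I)/(-2 + s) = 2*I/(-2 + s))
k(G) = 13 + G² (k(G) = G² + 13 = 13 + G²)
2614174 - (k(31)*r(-28, -4) - 720) = 2614174 - ((13 + 31²)*(2*(-28)/(-2 - 4)) - 720) = 2614174 - ((13 + 961)*(2*(-28)/(-6)) - 720) = 2614174 - (974*(2*(-28)*(-⅙)) - 720) = 2614174 - (974*(28/3) - 720) = 2614174 - (27272/3 - 720) = 2614174 - 1*25112/3 = 2614174 - 25112/3 = 7817410/3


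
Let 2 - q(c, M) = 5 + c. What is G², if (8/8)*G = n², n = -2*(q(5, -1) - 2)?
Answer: 160000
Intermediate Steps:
q(c, M) = -3 - c (q(c, M) = 2 - (5 + c) = 2 + (-5 - c) = -3 - c)
n = 20 (n = -2*((-3 - 1*5) - 2) = -2*((-3 - 5) - 2) = -2*(-8 - 2) = -2*(-10) = 20)
G = 400 (G = 20² = 400)
G² = 400² = 160000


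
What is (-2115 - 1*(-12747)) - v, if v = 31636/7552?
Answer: 20065307/1888 ≈ 10628.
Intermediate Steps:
v = 7909/1888 (v = 31636*(1/7552) = 7909/1888 ≈ 4.1891)
(-2115 - 1*(-12747)) - v = (-2115 - 1*(-12747)) - 1*7909/1888 = (-2115 + 12747) - 7909/1888 = 10632 - 7909/1888 = 20065307/1888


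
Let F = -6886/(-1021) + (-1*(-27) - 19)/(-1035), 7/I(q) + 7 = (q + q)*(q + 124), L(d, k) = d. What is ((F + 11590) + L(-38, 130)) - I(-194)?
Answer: 5264458675807/455452785 ≈ 11559.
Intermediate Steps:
I(q) = 7/(-7 + 2*q*(124 + q)) (I(q) = 7/(-7 + (q + q)*(q + 124)) = 7/(-7 + (2*q)*(124 + q)) = 7/(-7 + 2*q*(124 + q)))
F = 7118842/1056735 (F = -6886*(-1/1021) + (27 - 19)*(-1/1035) = 6886/1021 + 8*(-1/1035) = 6886/1021 - 8/1035 = 7118842/1056735 ≈ 6.7366)
((F + 11590) + L(-38, 130)) - I(-194) = ((7118842/1056735 + 11590) - 38) - 7/(-7 + 2*(-194)² + 248*(-194)) = (12254677492/1056735 - 38) - 7/(-7 + 2*37636 - 48112) = 12214521562/1056735 - 7/(-7 + 75272 - 48112) = 12214521562/1056735 - 7/27153 = 12214521562/1056735 - 1*1/3879 = 12214521562/1056735 - 1/3879 = 5264458675807/455452785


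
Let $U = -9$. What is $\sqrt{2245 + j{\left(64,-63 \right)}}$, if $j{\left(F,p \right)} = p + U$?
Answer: $\sqrt{2173} \approx 46.615$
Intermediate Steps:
$j{\left(F,p \right)} = -9 + p$ ($j{\left(F,p \right)} = p - 9 = -9 + p$)
$\sqrt{2245 + j{\left(64,-63 \right)}} = \sqrt{2245 - 72} = \sqrt{2173}$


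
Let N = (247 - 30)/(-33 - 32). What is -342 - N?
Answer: -22013/65 ≈ -338.66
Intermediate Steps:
N = -217/65 (N = 217/(-65) = 217*(-1/65) = -217/65 ≈ -3.3385)
-342 - N = -342 - 1*(-217/65) = -342 + 217/65 = -22013/65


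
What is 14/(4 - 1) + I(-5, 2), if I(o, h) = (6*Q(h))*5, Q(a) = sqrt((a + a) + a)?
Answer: 14/3 + 30*sqrt(6) ≈ 78.151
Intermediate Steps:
Q(a) = sqrt(3)*sqrt(a) (Q(a) = sqrt(2*a + a) = sqrt(3*a) = sqrt(3)*sqrt(a))
I(o, h) = 30*sqrt(3)*sqrt(h) (I(o, h) = (6*(sqrt(3)*sqrt(h)))*5 = (6*sqrt(3)*sqrt(h))*5 = 30*sqrt(3)*sqrt(h))
14/(4 - 1) + I(-5, 2) = 14/(4 - 1) + 30*sqrt(3)*sqrt(2) = 14/3 + 30*sqrt(6)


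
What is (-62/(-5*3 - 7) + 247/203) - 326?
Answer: -718948/2233 ≈ -321.96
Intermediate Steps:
(-62/(-5*3 - 7) + 247/203) - 326 = (-62/(-15 - 7) + 247*(1/203)) - 326 = (-62/(-22) + 247/203) - 326 = (-62*(-1/22) + 247/203) - 326 = (31/11 + 247/203) - 326 = 9010/2233 - 326 = -718948/2233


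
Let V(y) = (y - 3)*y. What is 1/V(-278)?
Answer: 1/78118 ≈ 1.2801e-5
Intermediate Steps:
V(y) = y*(-3 + y) (V(y) = (-3 + y)*y = y*(-3 + y))
1/V(-278) = 1/(-278*(-3 - 278)) = 1/(-278*(-281)) = 1/78118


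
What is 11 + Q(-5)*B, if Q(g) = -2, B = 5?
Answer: 1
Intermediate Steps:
11 + Q(-5)*B = 11 - 2*5 = 11 - 10 = 1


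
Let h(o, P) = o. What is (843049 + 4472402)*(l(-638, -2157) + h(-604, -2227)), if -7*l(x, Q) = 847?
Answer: -3853701975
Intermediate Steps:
l(x, Q) = -121 (l(x, Q) = -⅐*847 = -121)
(843049 + 4472402)*(l(-638, -2157) + h(-604, -2227)) = (843049 + 4472402)*(-121 - 604) = 5315451*(-725) = -3853701975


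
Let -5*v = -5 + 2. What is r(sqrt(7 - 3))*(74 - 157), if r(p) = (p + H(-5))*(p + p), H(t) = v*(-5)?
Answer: 332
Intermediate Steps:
v = 3/5 (v = -(-5 + 2)/5 = -1/5*(-3) = 3/5 ≈ 0.60000)
H(t) = -3 (H(t) = (3/5)*(-5) = -3)
r(p) = 2*p*(-3 + p) (r(p) = (p - 3)*(p + p) = (-3 + p)*(2*p) = 2*p*(-3 + p))
r(sqrt(7 - 3))*(74 - 157) = (2*sqrt(7 - 3)*(-3 + sqrt(7 - 3)))*(74 - 157) = (2*sqrt(4)*(-3 + sqrt(4)))*(-83) = (2*2*(-3 + 2))*(-83) = (2*2*(-1))*(-83) = -4*(-83) = 332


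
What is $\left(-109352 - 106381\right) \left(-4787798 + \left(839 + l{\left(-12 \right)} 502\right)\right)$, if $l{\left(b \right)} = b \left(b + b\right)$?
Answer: $1001515211739$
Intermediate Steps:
$l{\left(b \right)} = 2 b^{2}$ ($l{\left(b \right)} = b 2 b = 2 b^{2}$)
$\left(-109352 - 106381\right) \left(-4787798 + \left(839 + l{\left(-12 \right)} 502\right)\right) = \left(-109352 - 106381\right) \left(-4787798 + \left(839 + 2 \left(-12\right)^{2} \cdot 502\right)\right) = - 215733 \left(-4787798 + \left(839 + 2 \cdot 144 \cdot 502\right)\right) = - 215733 \left(-4787798 + \left(839 + 288 \cdot 502\right)\right) = - 215733 \left(-4787798 + \left(839 + 144576\right)\right) = - 215733 \left(-4787798 + 145415\right) = \left(-215733\right) \left(-4642383\right) = 1001515211739$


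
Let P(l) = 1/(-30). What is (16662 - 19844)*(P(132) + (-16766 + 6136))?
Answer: 507371491/15 ≈ 3.3825e+7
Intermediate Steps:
P(l) = -1/30
(16662 - 19844)*(P(132) + (-16766 + 6136)) = (16662 - 19844)*(-1/30 + (-16766 + 6136)) = -3182*(-1/30 - 10630) = -3182*(-318901/30) = 507371491/15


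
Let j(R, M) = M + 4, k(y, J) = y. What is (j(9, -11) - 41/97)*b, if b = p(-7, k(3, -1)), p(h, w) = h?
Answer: 5040/97 ≈ 51.959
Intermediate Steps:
j(R, M) = 4 + M
b = -7
(j(9, -11) - 41/97)*b = ((4 - 11) - 41/97)*(-7) = (-7 - 41*1/97)*(-7) = (-7 - 41/97)*(-7) = -720/97*(-7) = 5040/97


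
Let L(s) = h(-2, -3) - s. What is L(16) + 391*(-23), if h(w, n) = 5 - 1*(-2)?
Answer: -9002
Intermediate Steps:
h(w, n) = 7 (h(w, n) = 5 + 2 = 7)
L(s) = 7 - s
L(16) + 391*(-23) = (7 - 1*16) + 391*(-23) = (7 - 16) - 8993 = -9 - 8993 = -9002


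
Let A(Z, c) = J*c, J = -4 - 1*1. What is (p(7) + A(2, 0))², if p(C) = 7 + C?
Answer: 196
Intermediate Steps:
J = -5 (J = -4 - 1 = -5)
A(Z, c) = -5*c
(p(7) + A(2, 0))² = ((7 + 7) - 5*0)² = (14 + 0)² = 14² = 196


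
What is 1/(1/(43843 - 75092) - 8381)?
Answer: -31249/261897870 ≈ -0.00011932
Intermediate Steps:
1/(1/(43843 - 75092) - 8381) = 1/(1/(-31249) - 8381) = 1/(-1/31249 - 8381) = 1/(-261897870/31249) = -31249/261897870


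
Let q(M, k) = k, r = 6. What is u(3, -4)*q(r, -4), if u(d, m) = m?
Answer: 16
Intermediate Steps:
u(3, -4)*q(r, -4) = -4*(-4) = 16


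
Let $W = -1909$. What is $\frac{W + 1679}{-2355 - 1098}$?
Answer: $\frac{230}{3453} \approx 0.066609$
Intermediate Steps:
$\frac{W + 1679}{-2355 - 1098} = \frac{-1909 + 1679}{-2355 - 1098} = - \frac{230}{-3453} = \left(-230\right) \left(- \frac{1}{3453}\right) = \frac{230}{3453}$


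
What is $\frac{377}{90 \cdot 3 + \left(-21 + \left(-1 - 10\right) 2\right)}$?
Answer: $\frac{377}{227} \approx 1.6608$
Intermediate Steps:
$\frac{377}{90 \cdot 3 + \left(-21 + \left(-1 - 10\right) 2\right)} = \frac{377}{270 + \left(-21 + \left(-1 - 10\right) 2\right)} = \frac{377}{270 - 43} = \frac{377}{227}$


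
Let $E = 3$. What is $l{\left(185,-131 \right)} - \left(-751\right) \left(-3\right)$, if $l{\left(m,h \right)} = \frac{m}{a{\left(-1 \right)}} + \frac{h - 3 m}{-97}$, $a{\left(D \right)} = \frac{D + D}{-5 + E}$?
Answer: $- \frac{199910}{97} \approx -2060.9$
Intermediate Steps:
$a{\left(D \right)} = - D$ ($a{\left(D \right)} = \frac{D + D}{-5 + 3} = \frac{2 D}{-2} = 2 D \left(- \frac{1}{2}\right) = - D$)
$l{\left(m,h \right)} = - \frac{h}{97} + \frac{100 m}{97}$ ($l{\left(m,h \right)} = \frac{m}{\left(-1\right) \left(-1\right)} + \frac{h - 3 m}{-97} = \frac{m}{1} + \left(h - 3 m\right) \left(- \frac{1}{97}\right) = m 1 - \left(- \frac{3 m}{97} + \frac{h}{97}\right) = m - \left(- \frac{3 m}{97} + \frac{h}{97}\right) = - \frac{h}{97} + \frac{100 m}{97}$)
$l{\left(185,-131 \right)} - \left(-751\right) \left(-3\right) = \left(\left(- \frac{1}{97}\right) \left(-131\right) + \frac{100}{97} \cdot 185\right) - \left(-751\right) \left(-3\right) = \left(\frac{131}{97} + \frac{18500}{97}\right) - 2253 = \frac{18631}{97} - 2253 = - \frac{199910}{97}$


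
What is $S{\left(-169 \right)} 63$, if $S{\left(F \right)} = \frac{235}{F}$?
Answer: $- \frac{14805}{169} \approx -87.604$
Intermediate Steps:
$S{\left(-169 \right)} 63 = \frac{235}{-169} \cdot 63 = 235 \left(- \frac{1}{169}\right) 63 = \left(- \frac{235}{169}\right) 63 = - \frac{14805}{169}$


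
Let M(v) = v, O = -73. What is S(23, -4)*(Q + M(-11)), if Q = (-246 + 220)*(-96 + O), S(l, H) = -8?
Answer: -35064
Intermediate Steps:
Q = 4394 (Q = (-246 + 220)*(-96 - 73) = -26*(-169) = 4394)
S(23, -4)*(Q + M(-11)) = -8*(4394 - 11) = -8*4383 = -35064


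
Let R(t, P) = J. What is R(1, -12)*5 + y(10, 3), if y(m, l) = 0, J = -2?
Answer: -10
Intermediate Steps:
R(t, P) = -2
R(1, -12)*5 + y(10, 3) = -2*5 + 0 = -10 + 0 = -10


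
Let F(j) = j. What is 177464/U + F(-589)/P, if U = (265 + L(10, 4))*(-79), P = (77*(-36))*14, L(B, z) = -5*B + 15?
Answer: -3438160391/352570680 ≈ -9.7517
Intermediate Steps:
L(B, z) = 15 - 5*B
P = -38808 (P = -2772*14 = -38808)
U = -18170 (U = (265 + (15 - 5*10))*(-79) = (265 + (15 - 50))*(-79) = (265 - 35)*(-79) = 230*(-79) = -18170)
177464/U + F(-589)/P = 177464/(-18170) - 589/(-38808) = 177464*(-1/18170) - 589*(-1/38808) = -88732/9085 + 589/38808 = -3438160391/352570680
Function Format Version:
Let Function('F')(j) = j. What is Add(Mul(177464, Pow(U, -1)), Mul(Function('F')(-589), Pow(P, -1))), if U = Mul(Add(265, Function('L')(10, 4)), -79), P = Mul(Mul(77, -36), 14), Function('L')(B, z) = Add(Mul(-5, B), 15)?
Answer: Rational(-3438160391, 352570680) ≈ -9.7517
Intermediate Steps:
Function('L')(B, z) = Add(15, Mul(-5, B))
P = -38808 (P = Mul(-2772, 14) = -38808)
U = -18170 (U = Mul(Add(265, Add(15, Mul(-5, 10))), -79) = Mul(Add(265, Add(15, -50)), -79) = Mul(Add(265, -35), -79) = Mul(230, -79) = -18170)
Add(Mul(177464, Pow(U, -1)), Mul(Function('F')(-589), Pow(P, -1))) = Add(Mul(177464, Pow(-18170, -1)), Mul(-589, Pow(-38808, -1))) = Add(Mul(177464, Rational(-1, 18170)), Mul(-589, Rational(-1, 38808))) = Add(Rational(-88732, 9085), Rational(589, 38808)) = Rational(-3438160391, 352570680)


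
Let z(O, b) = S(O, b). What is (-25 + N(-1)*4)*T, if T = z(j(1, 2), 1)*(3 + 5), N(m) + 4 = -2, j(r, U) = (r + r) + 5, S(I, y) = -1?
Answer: 392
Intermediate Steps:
j(r, U) = 5 + 2*r (j(r, U) = 2*r + 5 = 5 + 2*r)
N(m) = -6 (N(m) = -4 - 2 = -6)
z(O, b) = -1
T = -8 (T = -(3 + 5) = -1*8 = -8)
(-25 + N(-1)*4)*T = (-25 - 6*4)*(-8) = (-25 - 24)*(-8) = -49*(-8) = 392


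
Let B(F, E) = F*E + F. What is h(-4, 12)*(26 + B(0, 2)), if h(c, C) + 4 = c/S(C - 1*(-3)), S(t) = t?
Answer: -1664/15 ≈ -110.93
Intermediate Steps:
B(F, E) = F + E*F (B(F, E) = E*F + F = F + E*F)
h(c, C) = -4 + c/(3 + C) (h(c, C) = -4 + c/(C - 1*(-3)) = -4 + c/(C + 3) = -4 + c/(3 + C))
h(-4, 12)*(26 + B(0, 2)) = ((-12 - 4 - 4*12)/(3 + 12))*(26 + 0*(1 + 2)) = ((-12 - 4 - 48)/15)*(26 + 0*3) = ((1/15)*(-64))*(26 + 0) = -64/15*26 = -1664/15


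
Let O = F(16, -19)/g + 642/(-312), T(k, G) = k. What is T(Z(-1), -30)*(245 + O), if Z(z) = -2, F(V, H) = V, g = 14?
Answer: -88847/182 ≈ -488.17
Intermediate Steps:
O = -333/364 (O = 16/14 + 642/(-312) = 16*(1/14) + 642*(-1/312) = 8/7 - 107/52 = -333/364 ≈ -0.91483)
T(Z(-1), -30)*(245 + O) = -2*(245 - 333/364) = -2*88847/364 = -88847/182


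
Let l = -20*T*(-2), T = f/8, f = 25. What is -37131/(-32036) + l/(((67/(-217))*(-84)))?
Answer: 19249103/3219618 ≈ 5.9787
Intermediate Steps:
T = 25/8 ≈ 3.1250
l = 125 (l = -20*25/8*(-2) = -125/2*(-2) = 125)
-37131/(-32036) + l/(((67/(-217))*(-84))) = -37131/(-32036) + 125/(((67/(-217))*(-84))) = -37131*(-1/32036) + 125/(((67*(-1/217))*(-84))) = 37131/32036 + 125/((-67/217*(-84))) = 37131/32036 + 125/(804/31) = 37131/32036 + 125*(31/804) = 37131/32036 + 3875/804 = 19249103/3219618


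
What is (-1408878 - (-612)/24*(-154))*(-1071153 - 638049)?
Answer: 2414769131610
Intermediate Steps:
(-1408878 - (-612)/24*(-154))*(-1071153 - 638049) = (-1408878 - (-612)/24*(-154))*(-1709202) = (-1408878 - 153*(-⅙)*(-154))*(-1709202) = (-1408878 + (51/2)*(-154))*(-1709202) = (-1408878 - 3927)*(-1709202) = -1412805*(-1709202) = 2414769131610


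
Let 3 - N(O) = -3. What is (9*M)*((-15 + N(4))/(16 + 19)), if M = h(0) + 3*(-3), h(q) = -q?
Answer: 729/35 ≈ 20.829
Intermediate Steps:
M = -9 (M = -1*0 + 3*(-3) = 0 - 9 = -9)
N(O) = 6 (N(O) = 3 - 1*(-3) = 3 + 3 = 6)
(9*M)*((-15 + N(4))/(16 + 19)) = (9*(-9))*((-15 + 6)/(16 + 19)) = -(-729)/35 = -81*(-9/35) = 729/35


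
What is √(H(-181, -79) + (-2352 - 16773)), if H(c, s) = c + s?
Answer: I*√19385 ≈ 139.23*I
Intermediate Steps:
√(H(-181, -79) + (-2352 - 16773)) = √((-181 - 79) + (-2352 - 16773)) = √(-260 - 19125) = √(-19385) = I*√19385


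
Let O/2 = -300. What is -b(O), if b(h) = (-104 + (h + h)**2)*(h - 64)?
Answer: 956090944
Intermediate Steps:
O = -600 (O = 2*(-300) = -600)
b(h) = (-104 + 4*h**2)*(-64 + h) (b(h) = (-104 + (2*h)**2)*(-64 + h) = (-104 + 4*h**2)*(-64 + h))
-b(O) = -(6656 - 256*(-600)**2 - 104*(-600) + 4*(-600)**3) = -(6656 - 256*360000 + 62400 + 4*(-216000000)) = -(6656 - 92160000 + 62400 - 864000000) = -1*(-956090944) = 956090944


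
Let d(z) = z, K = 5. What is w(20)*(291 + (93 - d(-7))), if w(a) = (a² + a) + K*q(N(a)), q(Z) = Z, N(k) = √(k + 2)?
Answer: 164220 + 1955*√22 ≈ 1.7339e+5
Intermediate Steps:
N(k) = √(2 + k)
w(a) = a + a² + 5*√(2 + a) (w(a) = (a² + a) + 5*√(2 + a) = (a + a²) + 5*√(2 + a) = a + a² + 5*√(2 + a))
w(20)*(291 + (93 - d(-7))) = (20 + 20² + 5*√(2 + 20))*(291 + (93 - 1*(-7))) = (20 + 400 + 5*√22)*(291 + (93 + 7)) = (420 + 5*√22)*(291 + 100) = (420 + 5*√22)*391 = 164220 + 1955*√22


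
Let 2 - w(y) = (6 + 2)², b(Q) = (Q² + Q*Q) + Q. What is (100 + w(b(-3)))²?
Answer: 1444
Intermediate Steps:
b(Q) = Q + 2*Q² (b(Q) = (Q² + Q²) + Q = 2*Q² + Q = Q + 2*Q²)
w(y) = -62 (w(y) = 2 - (6 + 2)² = 2 - 1*8² = 2 - 1*64 = 2 - 64 = -62)
(100 + w(b(-3)))² = (100 - 62)² = 38² = 1444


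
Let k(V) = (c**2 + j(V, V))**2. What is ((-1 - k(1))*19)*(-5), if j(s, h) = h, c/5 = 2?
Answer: 969190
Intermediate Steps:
c = 10 (c = 5*2 = 10)
k(V) = (100 + V)**2 (k(V) = (10**2 + V)**2 = (100 + V)**2)
((-1 - k(1))*19)*(-5) = ((-1 - (100 + 1)**2)*19)*(-5) = ((-1 - 1*101**2)*19)*(-5) = ((-1 - 1*10201)*19)*(-5) = ((-1 - 10201)*19)*(-5) = -10202*19*(-5) = -193838*(-5) = 969190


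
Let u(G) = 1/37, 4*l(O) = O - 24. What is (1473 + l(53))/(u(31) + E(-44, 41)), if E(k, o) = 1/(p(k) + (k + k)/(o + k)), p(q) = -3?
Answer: 17307083/760 ≈ 22772.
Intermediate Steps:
l(O) = -6 + O/4 (l(O) = (O - 24)/4 = (-24 + O)/4 = -6 + O/4)
E(k, o) = 1/(-3 + 2*k/(k + o)) (E(k, o) = 1/(-3 + (k + k)/(o + k)) = 1/(-3 + (2*k)/(k + o)) = 1/(-3 + 2*k/(k + o)))
u(G) = 1/37
(1473 + l(53))/(u(31) + E(-44, 41)) = (1473 + (-6 + (¼)*53))/(1/37 + (-44 + 41)/(-1*(-44) - 3*41)) = (1473 + (-6 + 53/4))/(1/37 - 3/(44 - 123)) = (1473 + 29/4)/(1/37 - 3/(-79)) = 5921/(4*(1/37 - 1/79*(-3))) = 5921/(4*(1/37 + 3/79)) = 5921/(4*(190/2923)) = (5921/4)*(2923/190) = 17307083/760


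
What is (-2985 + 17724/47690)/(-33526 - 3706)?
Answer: 71168463/887797040 ≈ 0.080163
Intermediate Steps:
(-2985 + 17724/47690)/(-33526 - 3706) = (-2985 + 17724*(1/47690))/(-37232) = (-2985 + 8862/23845)*(-1/37232) = -71168463/23845*(-1/37232) = 71168463/887797040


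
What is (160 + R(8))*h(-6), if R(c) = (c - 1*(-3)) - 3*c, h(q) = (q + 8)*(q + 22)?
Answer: 4704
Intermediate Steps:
h(q) = (8 + q)*(22 + q)
R(c) = 3 - 2*c (R(c) = (c + 3) - 3*c = (3 + c) - 3*c = 3 - 2*c)
(160 + R(8))*h(-6) = (160 + (3 - 2*8))*(176 + (-6)² + 30*(-6)) = (160 + (3 - 16))*(176 + 36 - 180) = (160 - 13)*32 = 147*32 = 4704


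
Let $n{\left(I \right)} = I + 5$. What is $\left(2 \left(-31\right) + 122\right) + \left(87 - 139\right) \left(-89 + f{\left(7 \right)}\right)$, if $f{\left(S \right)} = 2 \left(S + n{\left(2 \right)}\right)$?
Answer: $3232$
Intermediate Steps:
$n{\left(I \right)} = 5 + I$
$f{\left(S \right)} = 14 + 2 S$ ($f{\left(S \right)} = 2 \left(S + \left(5 + 2\right)\right) = 2 \left(S + 7\right) = 2 \left(7 + S\right) = 14 + 2 S$)
$\left(2 \left(-31\right) + 122\right) + \left(87 - 139\right) \left(-89 + f{\left(7 \right)}\right) = \left(2 \left(-31\right) + 122\right) + \left(87 - 139\right) \left(-89 + \left(14 + 2 \cdot 7\right)\right) = \left(-62 + 122\right) - 52 \left(-89 + \left(14 + 14\right)\right) = 60 - 52 \left(-89 + 28\right) = 60 - -3172 = 60 + 3172 = 3232$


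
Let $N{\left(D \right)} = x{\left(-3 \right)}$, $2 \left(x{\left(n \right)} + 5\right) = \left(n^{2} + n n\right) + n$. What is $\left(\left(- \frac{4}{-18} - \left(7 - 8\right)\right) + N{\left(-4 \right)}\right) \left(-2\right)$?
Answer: $- \frac{67}{9} \approx -7.4444$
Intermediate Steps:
$x{\left(n \right)} = -5 + n^{2} + \frac{n}{2}$ ($x{\left(n \right)} = -5 + \frac{\left(n^{2} + n n\right) + n}{2} = -5 + \frac{\left(n^{2} + n^{2}\right) + n}{2} = -5 + \frac{2 n^{2} + n}{2} = -5 + \frac{n + 2 n^{2}}{2} = -5 + \left(n^{2} + \frac{n}{2}\right) = -5 + n^{2} + \frac{n}{2}$)
$N{\left(D \right)} = \frac{5}{2}$ ($N{\left(D \right)} = -5 + \left(-3\right)^{2} + \frac{1}{2} \left(-3\right) = -5 + 9 - \frac{3}{2} = \frac{5}{2}$)
$\left(\left(- \frac{4}{-18} - \left(7 - 8\right)\right) + N{\left(-4 \right)}\right) \left(-2\right) = \left(\left(- \frac{4}{-18} - \left(7 - 8\right)\right) + \frac{5}{2}\right) \left(-2\right) = \left(\left(\left(-4\right) \left(- \frac{1}{18}\right) - \left(7 - 8\right)\right) + \frac{5}{2}\right) \left(-2\right) = \left(\left(\frac{2}{9} - -1\right) + \frac{5}{2}\right) \left(-2\right) = \left(\left(\frac{2}{9} + 1\right) + \frac{5}{2}\right) \left(-2\right) = \left(\frac{11}{9} + \frac{5}{2}\right) \left(-2\right) = \frac{67}{18} \left(-2\right) = - \frac{67}{9}$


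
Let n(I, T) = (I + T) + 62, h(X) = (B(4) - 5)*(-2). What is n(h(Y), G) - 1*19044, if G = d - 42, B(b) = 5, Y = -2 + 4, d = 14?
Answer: -19010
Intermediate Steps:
Y = 2
h(X) = 0 (h(X) = (5 - 5)*(-2) = 0*(-2) = 0)
G = -28 (G = 14 - 42 = -28)
n(I, T) = 62 + I + T
n(h(Y), G) - 1*19044 = (62 + 0 - 28) - 1*19044 = 34 - 19044 = -19010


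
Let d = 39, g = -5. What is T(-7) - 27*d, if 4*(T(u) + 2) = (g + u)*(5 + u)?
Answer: -1049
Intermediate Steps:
T(u) = -2 + (-5 + u)*(5 + u)/4 (T(u) = -2 + ((-5 + u)*(5 + u))/4 = -2 + (-5 + u)*(5 + u)/4)
T(-7) - 27*d = (-33/4 + (¼)*(-7)²) - 27*39 = (-33/4 + (¼)*49) - 1053 = (-33/4 + 49/4) - 1053 = 4 - 1053 = -1049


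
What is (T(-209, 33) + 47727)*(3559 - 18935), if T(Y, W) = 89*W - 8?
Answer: -778886656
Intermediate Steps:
T(Y, W) = -8 + 89*W
(T(-209, 33) + 47727)*(3559 - 18935) = ((-8 + 89*33) + 47727)*(3559 - 18935) = ((-8 + 2937) + 47727)*(-15376) = (2929 + 47727)*(-15376) = 50656*(-15376) = -778886656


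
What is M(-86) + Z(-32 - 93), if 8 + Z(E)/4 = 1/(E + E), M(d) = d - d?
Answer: -4002/125 ≈ -32.016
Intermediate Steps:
M(d) = 0
Z(E) = -32 + 2/E (Z(E) = -32 + 4/(E + E) = -32 + 4/((2*E)) = -32 + 4*(1/(2*E)) = -32 + 2/E)
M(-86) + Z(-32 - 93) = 0 + (-32 + 2/(-32 - 93)) = 0 + (-32 + 2/(-125)) = 0 + (-32 + 2*(-1/125)) = 0 + (-32 - 2/125) = 0 - 4002/125 = -4002/125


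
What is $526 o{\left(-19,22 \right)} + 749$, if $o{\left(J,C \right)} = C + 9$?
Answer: $17055$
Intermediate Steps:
$o{\left(J,C \right)} = 9 + C$
$526 o{\left(-19,22 \right)} + 749 = 526 \left(9 + 22\right) + 749 = 526 \cdot 31 + 749 = 16306 + 749 = 17055$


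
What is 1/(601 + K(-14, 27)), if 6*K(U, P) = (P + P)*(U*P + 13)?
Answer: -1/2684 ≈ -0.00037258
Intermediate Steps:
K(U, P) = P*(13 + P*U)/3 (K(U, P) = ((P + P)*(U*P + 13))/6 = ((2*P)*(P*U + 13))/6 = ((2*P)*(13 + P*U))/6 = (2*P*(13 + P*U))/6 = P*(13 + P*U)/3)
1/(601 + K(-14, 27)) = 1/(601 + (⅓)*27*(13 + 27*(-14))) = 1/(601 + (⅓)*27*(13 - 378)) = 1/(601 + (⅓)*27*(-365)) = 1/(601 - 3285) = 1/(-2684) = -1/2684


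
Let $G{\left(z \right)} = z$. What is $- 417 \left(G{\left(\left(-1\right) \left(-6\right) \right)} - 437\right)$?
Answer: $179727$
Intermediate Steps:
$- 417 \left(G{\left(\left(-1\right) \left(-6\right) \right)} - 437\right) = - 417 \left(\left(-1\right) \left(-6\right) - 437\right) = - 417 \left(6 - 437\right) = \left(-417\right) \left(-431\right) = 179727$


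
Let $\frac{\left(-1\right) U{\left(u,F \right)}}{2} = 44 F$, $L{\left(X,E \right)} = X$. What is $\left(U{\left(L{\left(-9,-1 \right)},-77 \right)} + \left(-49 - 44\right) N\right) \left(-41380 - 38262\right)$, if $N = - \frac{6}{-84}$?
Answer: $- \frac{3773875991}{7} \approx -5.3912 \cdot 10^{8}$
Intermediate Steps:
$U{\left(u,F \right)} = - 88 F$ ($U{\left(u,F \right)} = - 2 \cdot 44 F = - 88 F$)
$N = \frac{1}{14}$ ($N = \left(-6\right) \left(- \frac{1}{84}\right) = \frac{1}{14} \approx 0.071429$)
$\left(U{\left(L{\left(-9,-1 \right)},-77 \right)} + \left(-49 - 44\right) N\right) \left(-41380 - 38262\right) = \left(\left(-88\right) \left(-77\right) + \left(-49 - 44\right) \frac{1}{14}\right) \left(-41380 - 38262\right) = \left(6776 - \frac{93}{14}\right) \left(-79642\right) = \frac{94771}{14} \left(-79642\right) = - \frac{3773875991}{7}$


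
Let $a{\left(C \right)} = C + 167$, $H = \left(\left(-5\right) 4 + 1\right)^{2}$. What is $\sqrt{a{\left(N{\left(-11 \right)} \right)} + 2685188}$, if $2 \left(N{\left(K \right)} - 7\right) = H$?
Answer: $\frac{\sqrt{10742170}}{2} \approx 1638.8$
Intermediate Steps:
$H = 361$ ($H = \left(-20 + 1\right)^{2} = \left(-19\right)^{2} = 361$)
$N{\left(K \right)} = \frac{375}{2}$ ($N{\left(K \right)} = 7 + \frac{1}{2} \cdot 361 = 7 + \frac{361}{2} = \frac{375}{2}$)
$a{\left(C \right)} = 167 + C$
$\sqrt{a{\left(N{\left(-11 \right)} \right)} + 2685188} = \sqrt{\left(167 + \frac{375}{2}\right) + 2685188} = \sqrt{\frac{709}{2} + 2685188} = \sqrt{\frac{5371085}{2}} = \frac{\sqrt{10742170}}{2}$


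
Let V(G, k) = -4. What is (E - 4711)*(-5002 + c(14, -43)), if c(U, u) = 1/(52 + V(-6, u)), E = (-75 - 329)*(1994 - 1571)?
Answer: 42161402285/48 ≈ 8.7836e+8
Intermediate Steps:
E = -170892 (E = -404*423 = -170892)
c(U, u) = 1/48 (c(U, u) = 1/(52 - 4) = 1/48)
(E - 4711)*(-5002 + c(14, -43)) = (-170892 - 4711)*(-5002 + 1/48) = -175603*(-240095/48) = 42161402285/48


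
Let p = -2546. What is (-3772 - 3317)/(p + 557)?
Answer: 139/39 ≈ 3.5641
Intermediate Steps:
(-3772 - 3317)/(p + 557) = (-3772 - 3317)/(-2546 + 557) = -7089/(-1989) = -7089*(-1/1989) = 139/39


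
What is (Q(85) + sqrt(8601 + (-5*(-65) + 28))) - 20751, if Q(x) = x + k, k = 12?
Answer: -20654 + 11*sqrt(74) ≈ -20559.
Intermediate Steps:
Q(x) = 12 + x (Q(x) = x + 12 = 12 + x)
(Q(85) + sqrt(8601 + (-5*(-65) + 28))) - 20751 = ((12 + 85) + sqrt(8601 + (-5*(-65) + 28))) - 20751 = (97 + sqrt(8601 + (325 + 28))) - 20751 = (97 + sqrt(8601 + 353)) - 20751 = (97 + sqrt(8954)) - 20751 = (97 + 11*sqrt(74)) - 20751 = -20654 + 11*sqrt(74)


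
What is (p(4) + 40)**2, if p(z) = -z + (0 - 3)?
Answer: 1089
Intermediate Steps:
p(z) = -3 - z (p(z) = -z - 3 = -3 - z)
(p(4) + 40)**2 = ((-3 - 1*4) + 40)**2 = ((-3 - 4) + 40)**2 = (-7 + 40)**2 = 33**2 = 1089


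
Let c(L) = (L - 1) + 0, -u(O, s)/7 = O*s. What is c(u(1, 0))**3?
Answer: -1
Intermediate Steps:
u(O, s) = -7*O*s
c(L) = -1 + L (c(L) = (-1 + L) + 0 = -1 + L)
c(u(1, 0))**3 = (-1 - 7*1*0)**3 = (-1 + 0)**3 = (-1)**3 = -1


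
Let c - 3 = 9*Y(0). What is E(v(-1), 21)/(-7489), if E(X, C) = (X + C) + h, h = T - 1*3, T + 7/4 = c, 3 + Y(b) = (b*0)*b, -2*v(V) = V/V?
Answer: 33/29956 ≈ 0.0011016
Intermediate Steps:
v(V) = -1/2 (v(V) = -V/(2*V) = -1/2*1 = -1/2)
Y(b) = -3 (Y(b) = -3 + (b*0)*b = -3 + 0*b = -3 + 0 = -3)
c = -24 (c = 3 + 9*(-3) = 3 - 27 = -24)
T = -103/4 (T = -7/4 - 24 = -103/4 ≈ -25.750)
h = -115/4 (h = -103/4 - 1*3 = -103/4 - 3 = -115/4 ≈ -28.750)
E(X, C) = -115/4 + C + X (E(X, C) = (X + C) - 115/4 = (C + X) - 115/4 = -115/4 + C + X)
E(v(-1), 21)/(-7489) = (-115/4 + 21 - 1/2)/(-7489) = -33/4*(-1/7489) = 33/29956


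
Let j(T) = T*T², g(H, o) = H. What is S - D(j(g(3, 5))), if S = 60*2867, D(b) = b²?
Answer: 171291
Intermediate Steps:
j(T) = T³
S = 172020
S - D(j(g(3, 5))) = 172020 - (3³)² = 172020 - 1*27² = 172020 - 1*729 = 172020 - 729 = 171291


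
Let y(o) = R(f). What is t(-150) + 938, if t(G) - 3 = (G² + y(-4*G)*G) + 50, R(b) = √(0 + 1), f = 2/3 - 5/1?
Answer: 23341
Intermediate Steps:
f = -13/3 (f = 2*(⅓) - 5*1 = ⅔ - 5 = -13/3 ≈ -4.3333)
R(b) = 1 (R(b) = √1 = 1)
y(o) = 1
t(G) = 53 + G + G² (t(G) = 3 + ((G² + 1*G) + 50) = 3 + ((G² + G) + 50) = 3 + ((G + G²) + 50) = 3 + (50 + G + G²) = 53 + G + G²)
t(-150) + 938 = (53 - 150 + (-150)²) + 938 = (53 - 150 + 22500) + 938 = 22403 + 938 = 23341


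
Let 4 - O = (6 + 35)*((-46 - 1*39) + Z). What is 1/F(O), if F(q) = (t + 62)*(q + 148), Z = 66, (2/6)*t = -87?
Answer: -1/185269 ≈ -5.3976e-6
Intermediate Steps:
t = -261 (t = 3*(-87) = -261)
O = 783 (O = 4 - (6 + 35)*((-46 - 1*39) + 66) = 4 - 41*((-46 - 39) + 66) = 4 - 41*(-85 + 66) = 4 - 41*(-19) = 4 - 1*(-779) = 4 + 779 = 783)
F(q) = -29452 - 199*q (F(q) = (-261 + 62)*(q + 148) = -199*(148 + q) = -29452 - 199*q)
1/F(O) = 1/(-29452 - 199*783) = 1/(-29452 - 155817) = 1/(-185269) = -1/185269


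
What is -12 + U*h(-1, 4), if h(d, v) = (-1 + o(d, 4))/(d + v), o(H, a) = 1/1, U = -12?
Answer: -12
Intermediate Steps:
o(H, a) = 1
h(d, v) = 0 (h(d, v) = (-1 + 1)/(d + v) = 0/(d + v) = 0)
-12 + U*h(-1, 4) = -12 - 12*0 = -12 + 0 = -12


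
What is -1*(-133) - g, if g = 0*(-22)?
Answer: 133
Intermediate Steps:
g = 0
-1*(-133) - g = -1*(-133) - 1*0 = 133 + 0 = 133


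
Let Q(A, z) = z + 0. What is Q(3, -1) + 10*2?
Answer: 19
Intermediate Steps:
Q(A, z) = z
Q(3, -1) + 10*2 = -1 + 10*2 = -1 + 20 = 19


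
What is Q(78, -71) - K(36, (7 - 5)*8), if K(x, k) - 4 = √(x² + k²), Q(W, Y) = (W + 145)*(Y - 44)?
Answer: -25649 - 4*√97 ≈ -25688.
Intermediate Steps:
Q(W, Y) = (-44 + Y)*(145 + W) (Q(W, Y) = (145 + W)*(-44 + Y) = (-44 + Y)*(145 + W))
K(x, k) = 4 + √(k² + x²) (K(x, k) = 4 + √(x² + k²) = 4 + √(k² + x²))
Q(78, -71) - K(36, (7 - 5)*8) = (-6380 - 44*78 + 145*(-71) + 78*(-71)) - (4 + √(((7 - 5)*8)² + 36²)) = (-6380 - 3432 - 10295 - 5538) - (4 + √((2*8)² + 1296)) = -25645 - (4 + √(16² + 1296)) = -25645 - (4 + √(256 + 1296)) = -25645 - (4 + √1552) = -25645 - (4 + 4*√97) = -25645 + (-4 - 4*√97) = -25649 - 4*√97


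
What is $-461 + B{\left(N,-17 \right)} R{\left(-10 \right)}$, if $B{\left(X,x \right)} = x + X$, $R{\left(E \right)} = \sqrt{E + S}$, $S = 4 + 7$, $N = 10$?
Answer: $-468$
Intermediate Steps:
$S = 11$
$R{\left(E \right)} = \sqrt{11 + E}$ ($R{\left(E \right)} = \sqrt{E + 11} = \sqrt{11 + E}$)
$B{\left(X,x \right)} = X + x$
$-461 + B{\left(N,-17 \right)} R{\left(-10 \right)} = -461 + \left(10 - 17\right) \sqrt{11 - 10} = -461 - 7 \sqrt{1} = -461 - 7 = -468$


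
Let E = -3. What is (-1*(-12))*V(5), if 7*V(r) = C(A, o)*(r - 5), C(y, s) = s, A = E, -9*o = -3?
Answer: 0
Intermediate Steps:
o = ⅓ (o = -⅑*(-3) = ⅓ ≈ 0.33333)
A = -3
V(r) = -5/21 + r/21 (V(r) = ((r - 5)/3)/7 = ((-5 + r)/3)/7 = (-5/3 + r/3)/7 = -5/21 + r/21)
(-1*(-12))*V(5) = (-1*(-12))*(-5/21 + (1/21)*5) = 12*(-5/21 + 5/21) = 12*0 = 0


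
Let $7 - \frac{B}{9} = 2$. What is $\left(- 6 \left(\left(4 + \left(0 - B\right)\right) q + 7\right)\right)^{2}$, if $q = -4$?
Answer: $1052676$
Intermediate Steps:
$B = 45$ ($B = 63 - 18 = 45$)
$\left(- 6 \left(\left(4 + \left(0 - B\right)\right) q + 7\right)\right)^{2} = \left(- 6 \left(\left(4 + \left(0 - 45\right)\right) \left(-4\right) + 7\right)\right)^{2} = \left(- 6 \left(\left(4 - 45\right) \left(-4\right) + 7\right)\right)^{2} = \left(- 6 \left(\left(-41\right) \left(-4\right) + 7\right)\right)^{2} = \left(- 6 \left(164 + 7\right)\right)^{2} = \left(\left(-6\right) 171\right)^{2} = \left(-1026\right)^{2} = 1052676$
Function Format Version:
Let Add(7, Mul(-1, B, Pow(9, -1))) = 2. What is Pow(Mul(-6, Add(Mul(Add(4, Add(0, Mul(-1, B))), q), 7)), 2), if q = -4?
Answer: 1052676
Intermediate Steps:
B = 45 (B = Add(63, Mul(-9, 2)) = Add(63, -18) = 45)
Pow(Mul(-6, Add(Mul(Add(4, Add(0, Mul(-1, B))), q), 7)), 2) = Pow(Mul(-6, Add(Mul(Add(4, Add(0, Mul(-1, 45))), -4), 7)), 2) = Pow(Mul(-6, Add(Mul(Add(4, Add(0, -45)), -4), 7)), 2) = Pow(Mul(-6, Add(Mul(Add(4, -45), -4), 7)), 2) = Pow(Mul(-6, Add(Mul(-41, -4), 7)), 2) = Pow(Mul(-6, Add(164, 7)), 2) = Pow(Mul(-6, 171), 2) = Pow(-1026, 2) = 1052676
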